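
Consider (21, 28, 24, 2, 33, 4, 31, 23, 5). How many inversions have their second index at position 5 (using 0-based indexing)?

The element at index 5 is 4.
Elements before it: 21, 28, 24, 2, 33
Those larger than 4: 21, 28, 24, 33

4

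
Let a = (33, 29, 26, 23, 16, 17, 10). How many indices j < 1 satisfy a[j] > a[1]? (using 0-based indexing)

The element at index 1 is 29.
Elements before it: 33
Those larger than 29: 33

1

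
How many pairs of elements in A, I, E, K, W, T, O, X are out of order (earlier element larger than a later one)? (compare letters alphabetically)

For each element, count later entries that are smaller:
A: 0
I: 1
E: 0
K: 0
W: 2
T: 1
O: 0
X: 0
Sum: 0 + 1 + 0 + 0 + 2 + 1 + 0 + 0 = 4

Out-of-order pairs: 4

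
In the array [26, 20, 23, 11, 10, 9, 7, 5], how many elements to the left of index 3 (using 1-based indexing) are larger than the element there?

1 such element

The element at index 3 is 23.
Elements before it: 26, 20
Those larger than 23: 26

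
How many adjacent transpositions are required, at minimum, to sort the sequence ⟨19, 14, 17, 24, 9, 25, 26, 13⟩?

There are 12 adjacent swaps.

Minimum adjacent swaps = number of inversions (each swap of adjacent out-of-order elements removes one inversion and no swap can remove more).
Count inversions — for each element, later elements that are smaller:
19: 14, 17, 9, 13 → 4
14: 9, 13 → 2
17: 9, 13 → 2
24: 9, 13 → 2
9: none → 0
25: 13 → 1
26: 13 → 1
13: none → 0
Total inversions: 4 + 2 + 2 + 2 + 0 + 1 + 1 + 0 = 12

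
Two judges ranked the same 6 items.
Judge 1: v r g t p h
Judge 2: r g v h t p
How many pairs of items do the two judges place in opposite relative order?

Discordant pairs: 4

Assign each item its position (1..6) in the first ordering, then rewrite the second ordering as that position sequence:
positions: v→1, r→2, g→3, t→4, p→5, h→6
second ordering as positions: [2, 3, 1, 6, 4, 5]
Discordant pairs = inversions in this position sequence.
2: 1 → 1
3: 1 → 1
1: 0
6: 4, 5 → 2
4: 0
5: 0
Total: 1 + 1 + 0 + 2 + 0 + 0 = 4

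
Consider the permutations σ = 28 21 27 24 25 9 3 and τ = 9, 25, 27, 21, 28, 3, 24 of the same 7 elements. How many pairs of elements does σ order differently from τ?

Assign each item its position (1..7) in the first ordering, then rewrite the second ordering as that position sequence:
positions: 28→1, 21→2, 27→3, 24→4, 25→5, 9→6, 3→7
second ordering as positions: [6, 5, 3, 2, 1, 7, 4]
Discordant pairs = inversions in this position sequence.
6: 5, 3, 2, 1, 4 → 5
5: 3, 2, 1, 4 → 4
3: 2, 1 → 2
2: 1 → 1
1: 0
7: 4 → 1
4: 0
Total: 5 + 4 + 2 + 1 + 0 + 1 + 0 = 13

13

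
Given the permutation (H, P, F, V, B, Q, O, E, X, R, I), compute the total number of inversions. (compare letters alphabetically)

24 inversions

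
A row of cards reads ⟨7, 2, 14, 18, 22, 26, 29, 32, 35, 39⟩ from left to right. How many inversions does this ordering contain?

Count, for each position, how many later elements it exceeds:
7 → 2 → 1
2 → none → 0
14 → none → 0
18 → none → 0
22 → none → 0
26 → none → 0
29 → none → 0
32 → none → 0
35 → none → 0
39 → none → 0
Sum: 1 + 0 + 0 + 0 + 0 + 0 + 0 + 0 + 0 + 0 = 1

1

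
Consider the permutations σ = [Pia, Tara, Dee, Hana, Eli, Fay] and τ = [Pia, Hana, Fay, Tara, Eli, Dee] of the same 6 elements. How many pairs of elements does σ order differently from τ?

6 discordant pairs

Assign each item its position (1..6) in the first ordering, then rewrite the second ordering as that position sequence:
positions: Pia→1, Tara→2, Dee→3, Hana→4, Eli→5, Fay→6
second ordering as positions: [1, 4, 6, 2, 5, 3]
Discordant pairs = inversions in this position sequence.
1: 0
4: 2, 3 → 2
6: 2, 5, 3 → 3
2: 0
5: 3 → 1
3: 0
Total: 0 + 2 + 3 + 0 + 1 + 0 = 6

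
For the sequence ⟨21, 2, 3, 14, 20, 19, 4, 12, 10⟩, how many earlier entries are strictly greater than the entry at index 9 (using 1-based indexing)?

5 such elements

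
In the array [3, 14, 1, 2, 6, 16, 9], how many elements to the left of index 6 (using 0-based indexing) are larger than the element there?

The element at index 6 is 9.
Elements before it: 3, 14, 1, 2, 6, 16
Those larger than 9: 14, 16

2 such elements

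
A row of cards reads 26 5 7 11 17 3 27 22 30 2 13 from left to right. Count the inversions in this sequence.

Element-by-element contributions:
26 → 5, 7, 11, 17, 3, 22, 2, 13 → 8
5 → 3, 2 → 2
7 → 3, 2 → 2
11 → 3, 2 → 2
17 → 3, 2, 13 → 3
3 → 2 → 1
27 → 22, 2, 13 → 3
22 → 2, 13 → 2
30 → 2, 13 → 2
2 → none → 0
13 → none → 0
Sum: 8 + 2 + 2 + 2 + 3 + 1 + 3 + 2 + 2 + 0 + 0 = 25

25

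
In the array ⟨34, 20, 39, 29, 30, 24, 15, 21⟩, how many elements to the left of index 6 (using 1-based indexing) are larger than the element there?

4

The element at index 6 is 24.
Elements before it: 34, 20, 39, 29, 30
Those larger than 24: 34, 39, 29, 30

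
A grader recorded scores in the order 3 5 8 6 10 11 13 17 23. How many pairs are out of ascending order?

1 inversion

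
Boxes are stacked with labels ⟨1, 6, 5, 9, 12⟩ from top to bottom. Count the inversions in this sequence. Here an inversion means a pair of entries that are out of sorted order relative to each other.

Out-of-order index pairs (1-indexed):
(2,3): 6 > 5
That's 1 pair.

Out-of-order pairs: 1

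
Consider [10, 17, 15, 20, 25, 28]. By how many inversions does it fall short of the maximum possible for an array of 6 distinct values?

Maximum inversions for 6 distinct elements is C(6, 2) = 6·5/2 = 15.
Current inversions — for each element, count later smaller elements:
10: 0
17: 1
15: 0
20: 0
25: 0
28: 0
Current total: 0 + 1 + 0 + 0 + 0 + 0 = 1
Shortfall: 15 − 1 = 14

14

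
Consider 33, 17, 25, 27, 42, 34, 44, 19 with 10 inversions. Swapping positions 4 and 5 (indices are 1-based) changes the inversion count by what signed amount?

+1

Positions 4 and 5 hold 27 and 42; after swapping, the array is [33, 17, 25, 42, 27, 34, 44, 19].
Count, for each position, how many later elements it exceeds:
33 → 17, 25, 27, 19 → 4
17 → none → 0
25 → 19 → 1
42 → 27, 34, 19 → 3
27 → 19 → 1
34 → 19 → 1
44 → 19 → 1
19 → none → 0
Sum: 4 + 0 + 1 + 3 + 1 + 1 + 1 + 0 = 11
Change: 11 − 10 = +1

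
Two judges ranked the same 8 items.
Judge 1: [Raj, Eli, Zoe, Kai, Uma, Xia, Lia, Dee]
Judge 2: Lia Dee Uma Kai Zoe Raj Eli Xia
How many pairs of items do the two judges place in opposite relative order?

21

Assign each item its position (1..8) in the first ordering, then rewrite the second ordering as that position sequence:
positions: Raj→1, Eli→2, Zoe→3, Kai→4, Uma→5, Xia→6, Lia→7, Dee→8
second ordering as positions: [7, 8, 5, 4, 3, 1, 2, 6]
Discordant pairs = inversions in this position sequence.
7: 5, 4, 3, 1, 2, 6 → 6
8: 5, 4, 3, 1, 2, 6 → 6
5: 4, 3, 1, 2 → 4
4: 3, 1, 2 → 3
3: 1, 2 → 2
1: 0
2: 0
6: 0
Total: 6 + 6 + 4 + 3 + 2 + 0 + 0 + 0 = 21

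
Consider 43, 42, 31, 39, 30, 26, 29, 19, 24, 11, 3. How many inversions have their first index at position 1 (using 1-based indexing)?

10

The element at index 1 is 43.
Elements after it: 42, 31, 39, 30, 26, 29, 19, 24, 11, 3
Those smaller than 43: 42, 31, 39, 30, 26, 29, 19, 24, 11, 3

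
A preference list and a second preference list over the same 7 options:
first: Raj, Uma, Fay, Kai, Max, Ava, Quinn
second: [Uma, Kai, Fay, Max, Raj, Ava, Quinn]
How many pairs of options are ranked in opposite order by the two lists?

There are 5 pairs.

Assign each item its position (1..7) in the first ordering, then rewrite the second ordering as that position sequence:
positions: Raj→1, Uma→2, Fay→3, Kai→4, Max→5, Ava→6, Quinn→7
second ordering as positions: [2, 4, 3, 5, 1, 6, 7]
Discordant pairs = inversions in this position sequence.
2: 1 → 1
4: 3, 1 → 2
3: 1 → 1
5: 1 → 1
1: 0
6: 0
7: 0
Total: 1 + 2 + 1 + 1 + 0 + 0 + 0 = 5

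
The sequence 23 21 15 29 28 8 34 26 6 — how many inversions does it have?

For each element, count later entries that are smaller:
23: 4
21: 3
15: 2
29: 4
28: 3
8: 1
34: 2
26: 1
6: 0
Sum: 4 + 3 + 2 + 4 + 3 + 1 + 2 + 1 + 0 = 20

20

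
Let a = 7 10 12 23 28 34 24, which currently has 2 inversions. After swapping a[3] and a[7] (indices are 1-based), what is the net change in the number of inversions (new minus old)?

+3

Positions 3 and 7 hold 12 and 24; after swapping, the array is [7, 10, 24, 23, 28, 34, 12].
Element-by-element contributions:
7 → none → 0
10 → none → 0
24 → 23, 12 → 2
23 → 12 → 1
28 → 12 → 1
34 → 12 → 1
12 → none → 0
Sum: 0 + 0 + 2 + 1 + 1 + 1 + 0 = 5
Change: 5 − 2 = +3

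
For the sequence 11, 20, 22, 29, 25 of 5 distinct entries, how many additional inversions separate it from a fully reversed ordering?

Maximum inversions for 5 distinct elements is C(5, 2) = 5·4/2 = 10.
Current inversions — for each element, count later smaller elements:
11: 0
20: 0
22: 0
29: 1
25: 0
Current total: 0 + 0 + 0 + 1 + 0 = 1
Shortfall: 10 − 1 = 9

9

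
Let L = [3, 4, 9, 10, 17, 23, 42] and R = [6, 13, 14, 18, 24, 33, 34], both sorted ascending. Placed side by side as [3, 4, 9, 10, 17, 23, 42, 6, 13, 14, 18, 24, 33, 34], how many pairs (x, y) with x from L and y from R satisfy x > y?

16 split inversions

Take each right-half value and tally the left-half values above it:
r = 6: 9, 10, 17, 23, 42 → 5
r = 13: 17, 23, 42 → 3
r = 14: 17, 23, 42 → 3
r = 18: 23, 42 → 2
r = 24: 42 → 1
r = 33: 42 → 1
r = 34: 42 → 1
Cross-inversions: 5 + 3 + 3 + 2 + 1 + 1 + 1 = 16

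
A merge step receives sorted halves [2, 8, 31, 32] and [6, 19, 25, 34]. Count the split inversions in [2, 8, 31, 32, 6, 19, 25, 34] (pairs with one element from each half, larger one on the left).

Take each right-half value and tally the left-half values above it:
r = 6: 8, 31, 32 → 3
r = 19: 31, 32 → 2
r = 25: 31, 32 → 2
r = 34: none → 0
Cross-inversions: 3 + 2 + 2 + 0 = 7

7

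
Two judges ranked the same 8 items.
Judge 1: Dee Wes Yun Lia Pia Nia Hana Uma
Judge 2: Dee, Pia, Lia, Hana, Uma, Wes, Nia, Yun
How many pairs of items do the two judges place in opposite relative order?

12

Assign each item its position (1..8) in the first ordering, then rewrite the second ordering as that position sequence:
positions: Dee→1, Wes→2, Yun→3, Lia→4, Pia→5, Nia→6, Hana→7, Uma→8
second ordering as positions: [1, 5, 4, 7, 8, 2, 6, 3]
Discordant pairs = inversions in this position sequence.
1: 0
5: 4, 2, 3 → 3
4: 2, 3 → 2
7: 2, 6, 3 → 3
8: 2, 6, 3 → 3
2: 0
6: 3 → 1
3: 0
Total: 0 + 3 + 2 + 3 + 3 + 0 + 1 + 0 = 12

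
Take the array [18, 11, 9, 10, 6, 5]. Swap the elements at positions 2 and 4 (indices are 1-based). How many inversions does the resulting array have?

Positions 2 and 4 hold 11 and 10; after swapping, the array is [18, 10, 9, 11, 6, 5].
For each element, count later entries that are smaller:
18 → 10, 9, 11, 6, 5 → 5
10 → 9, 6, 5 → 3
9 → 6, 5 → 2
11 → 6, 5 → 2
6 → 5 → 1
5 → none → 0
Sum: 5 + 3 + 2 + 2 + 1 + 0 = 13

There are 13 inversions.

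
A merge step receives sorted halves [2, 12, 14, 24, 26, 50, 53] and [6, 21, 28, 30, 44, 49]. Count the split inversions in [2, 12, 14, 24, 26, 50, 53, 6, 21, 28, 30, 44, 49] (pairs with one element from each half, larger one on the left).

Cross-inversions: 18

Count, for every r in R, how many entries of L exceed r:
r = 6: 12, 14, 24, 26, 50, 53 → 6
r = 21: 24, 26, 50, 53 → 4
r = 28: 50, 53 → 2
r = 30: 50, 53 → 2
r = 44: 50, 53 → 2
r = 49: 50, 53 → 2
Cross-inversions: 6 + 4 + 2 + 2 + 2 + 2 = 18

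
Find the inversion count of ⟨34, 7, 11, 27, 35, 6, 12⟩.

Inversions: 11

Listing every pair i<j with a[i]>a[j] (using 0-based positions):
(0,1): 34 > 7
(0,2): 34 > 11
(0,3): 34 > 27
(0,5): 34 > 6
(0,6): 34 > 12
(1,5): 7 > 6
(2,5): 11 > 6
(3,5): 27 > 6
(3,6): 27 > 12
(4,5): 35 > 6
(4,6): 35 > 12
That's 11 pairs.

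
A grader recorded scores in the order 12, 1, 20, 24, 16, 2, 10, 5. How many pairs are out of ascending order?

There are 16 inversions.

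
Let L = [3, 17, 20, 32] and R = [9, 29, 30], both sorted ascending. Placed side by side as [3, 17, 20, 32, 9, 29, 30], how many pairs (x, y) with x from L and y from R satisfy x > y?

Split inversions: 5

Take each right-half value and tally the left-half values above it:
r = 9: 17, 20, 32 → 3
r = 29: 32 → 1
r = 30: 32 → 1
Cross-inversions: 3 + 1 + 1 = 5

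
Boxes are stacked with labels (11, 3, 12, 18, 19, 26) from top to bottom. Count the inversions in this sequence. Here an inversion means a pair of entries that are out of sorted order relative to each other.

Inversions: 1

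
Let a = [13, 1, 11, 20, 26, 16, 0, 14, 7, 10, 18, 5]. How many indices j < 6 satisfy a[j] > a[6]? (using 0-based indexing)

6

The element at index 6 is 0.
Elements before it: 13, 1, 11, 20, 26, 16
Those larger than 0: 13, 1, 11, 20, 26, 16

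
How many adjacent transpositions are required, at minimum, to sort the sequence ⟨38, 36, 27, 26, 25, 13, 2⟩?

21 adjacent swaps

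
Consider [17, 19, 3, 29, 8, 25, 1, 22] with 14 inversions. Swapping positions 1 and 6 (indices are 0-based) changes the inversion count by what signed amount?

-5

Positions 1 and 6 hold 19 and 1; after swapping, the array is [17, 1, 3, 29, 8, 25, 19, 22].
Count, for each position, how many later elements it exceeds:
17: 3
1: 0
3: 0
29: 4
8: 0
25: 2
19: 0
22: 0
Sum: 3 + 0 + 0 + 4 + 0 + 2 + 0 + 0 = 9
Change: 9 − 14 = -5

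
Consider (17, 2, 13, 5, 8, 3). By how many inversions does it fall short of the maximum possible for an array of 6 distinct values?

Maximum inversions for 6 distinct elements is C(6, 2) = 6·5/2 = 15.
Current inversions — for each element, count later smaller elements:
17: 5
2: 0
13: 3
5: 1
8: 1
3: 0
Current total: 5 + 0 + 3 + 1 + 1 + 0 = 10
Shortfall: 15 − 10 = 5

5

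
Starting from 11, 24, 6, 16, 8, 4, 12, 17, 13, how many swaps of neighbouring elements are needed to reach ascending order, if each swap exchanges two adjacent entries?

Each adjacent swap fixes exactly one inversion, so the minimum swap count equals the number of inversions.
Count inversions — for each element, later elements that are smaller:
11: 6, 8, 4 → 3
24: 6, 16, 8, 4, 12, 17, 13 → 7
6: 4 → 1
16: 8, 4, 12, 13 → 4
8: 4 → 1
4: none → 0
12: none → 0
17: 13 → 1
13: none → 0
Total inversions: 3 + 7 + 1 + 4 + 1 + 0 + 0 + 1 + 0 = 17

17 swaps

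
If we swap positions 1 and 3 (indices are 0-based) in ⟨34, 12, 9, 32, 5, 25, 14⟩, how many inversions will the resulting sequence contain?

There are 14 inversions.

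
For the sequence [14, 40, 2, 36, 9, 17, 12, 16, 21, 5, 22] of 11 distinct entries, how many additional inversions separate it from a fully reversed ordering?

Maximum inversions for 11 distinct elements is C(11, 2) = 11·10/2 = 55.
Current inversions — for each element, count later smaller elements:
14: 4
40: 9
2: 0
36: 7
9: 1
17: 3
12: 1
16: 1
21: 1
5: 0
22: 0
Current total: 4 + 9 + 0 + 7 + 1 + 3 + 1 + 1 + 1 + 0 + 0 = 27
Shortfall: 55 − 27 = 28

28 inversions short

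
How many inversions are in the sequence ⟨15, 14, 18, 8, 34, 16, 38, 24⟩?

8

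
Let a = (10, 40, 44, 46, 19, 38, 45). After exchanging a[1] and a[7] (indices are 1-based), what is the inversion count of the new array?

16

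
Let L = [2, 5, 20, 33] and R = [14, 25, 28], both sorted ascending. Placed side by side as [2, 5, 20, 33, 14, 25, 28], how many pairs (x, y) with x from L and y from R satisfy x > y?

Count, for every r in R, how many entries of L exceed r:
r = 14: 20, 33 → 2
r = 25: 33 → 1
r = 28: 33 → 1
Cross-inversions: 2 + 1 + 1 = 4

There are 4 split inversions.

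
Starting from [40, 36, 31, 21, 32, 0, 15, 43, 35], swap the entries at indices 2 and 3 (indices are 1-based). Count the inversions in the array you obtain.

20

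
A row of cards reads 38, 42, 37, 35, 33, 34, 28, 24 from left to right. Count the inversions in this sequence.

26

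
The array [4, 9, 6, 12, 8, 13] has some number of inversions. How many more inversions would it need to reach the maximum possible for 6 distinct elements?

12

Maximum inversions for 6 distinct elements is C(6, 2) = 6·5/2 = 15.
Current inversions — for each element, count later smaller elements:
4: 0
9: 2
6: 0
12: 1
8: 0
13: 0
Current total: 0 + 2 + 0 + 1 + 0 + 0 = 3
Shortfall: 15 − 3 = 12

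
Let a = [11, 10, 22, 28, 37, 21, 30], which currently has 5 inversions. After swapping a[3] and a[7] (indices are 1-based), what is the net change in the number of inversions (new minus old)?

Positions 3 and 7 hold 22 and 30; after swapping, the array is [11, 10, 30, 28, 37, 21, 22].
For each element, count later entries that are smaller:
11: 1
10: 0
30: 3
28: 2
37: 2
21: 0
22: 0
Sum: 1 + 0 + 3 + 2 + 2 + 0 + 0 = 8
Change: 8 − 5 = +3

+3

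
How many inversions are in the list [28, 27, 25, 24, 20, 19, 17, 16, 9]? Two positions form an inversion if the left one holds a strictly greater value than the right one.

Element-by-element contributions:
28: 8
27: 7
25: 6
24: 5
20: 4
19: 3
17: 2
16: 1
9: 0
Sum: 8 + 7 + 6 + 5 + 4 + 3 + 2 + 1 + 0 = 36

36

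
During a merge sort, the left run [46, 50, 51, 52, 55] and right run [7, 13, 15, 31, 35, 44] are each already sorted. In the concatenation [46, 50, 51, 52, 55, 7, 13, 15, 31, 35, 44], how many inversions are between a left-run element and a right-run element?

30

Take each right-half value and tally the left-half values above it:
r = 7: 46, 50, 51, 52, 55 → 5
r = 13: 46, 50, 51, 52, 55 → 5
r = 15: 46, 50, 51, 52, 55 → 5
r = 31: 46, 50, 51, 52, 55 → 5
r = 35: 46, 50, 51, 52, 55 → 5
r = 44: 46, 50, 51, 52, 55 → 5
Cross-inversions: 5 + 5 + 5 + 5 + 5 + 5 = 30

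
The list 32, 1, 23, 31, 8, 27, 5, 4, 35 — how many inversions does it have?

19

For each element, count later entries that are smaller:
32: 7
1: 0
23: 3
31: 4
8: 2
27: 2
5: 1
4: 0
35: 0
Sum: 7 + 0 + 3 + 4 + 2 + 2 + 1 + 0 + 0 = 19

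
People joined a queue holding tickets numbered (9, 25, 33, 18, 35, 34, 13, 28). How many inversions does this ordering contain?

Count, for each position, how many later elements it exceeds:
9: 0
25: 2
33: 3
18: 1
35: 3
34: 2
13: 0
28: 0
Sum: 0 + 2 + 3 + 1 + 3 + 2 + 0 + 0 = 11

11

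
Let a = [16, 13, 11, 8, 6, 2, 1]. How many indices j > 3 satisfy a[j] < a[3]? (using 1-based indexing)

4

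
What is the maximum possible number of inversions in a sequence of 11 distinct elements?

The maximum occurs when the array is in strictly decreasing order: every one of the C(11, 2) pairs is inverted.
C(11, 2) = 11·10/2 = 55

55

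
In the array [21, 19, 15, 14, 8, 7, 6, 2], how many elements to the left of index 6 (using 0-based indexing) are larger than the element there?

6

The element at index 6 is 6.
Elements before it: 21, 19, 15, 14, 8, 7
Those larger than 6: 21, 19, 15, 14, 8, 7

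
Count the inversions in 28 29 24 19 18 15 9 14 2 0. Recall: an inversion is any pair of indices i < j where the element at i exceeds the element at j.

43

For each element, count later entries that are smaller:
28: 8
29: 8
24: 7
19: 6
18: 5
15: 4
9: 2
14: 2
2: 1
0: 0
Sum: 8 + 8 + 7 + 6 + 5 + 4 + 2 + 2 + 1 + 0 = 43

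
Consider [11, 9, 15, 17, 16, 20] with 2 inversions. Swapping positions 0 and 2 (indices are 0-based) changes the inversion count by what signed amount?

Positions 0 and 2 hold 11 and 15; after swapping, the array is [15, 9, 11, 17, 16, 20].
Count, for each position, how many later elements it exceeds:
15 → 9, 11 → 2
9 → none → 0
11 → none → 0
17 → 16 → 1
16 → none → 0
20 → none → 0
Sum: 2 + 0 + 0 + 1 + 0 + 0 = 3
Change: 3 − 2 = +1

+1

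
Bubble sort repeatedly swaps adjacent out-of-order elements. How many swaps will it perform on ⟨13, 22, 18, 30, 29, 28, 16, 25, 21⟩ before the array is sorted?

17 swaps

The minimum number of adjacent swaps to sort an array equals its inversion count, since every such swap removes exactly one inversion.
Count inversions — for each element, later elements that are smaller:
13: none → 0
22: 18, 16, 21 → 3
18: 16 → 1
30: 29, 28, 16, 25, 21 → 5
29: 28, 16, 25, 21 → 4
28: 16, 25, 21 → 3
16: none → 0
25: 21 → 1
21: none → 0
Total inversions: 0 + 3 + 1 + 5 + 4 + 3 + 0 + 1 + 0 = 17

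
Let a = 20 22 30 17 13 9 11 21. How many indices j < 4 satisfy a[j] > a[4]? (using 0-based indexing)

4 such elements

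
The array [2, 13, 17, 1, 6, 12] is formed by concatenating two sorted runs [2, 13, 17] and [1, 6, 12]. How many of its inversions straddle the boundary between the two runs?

There are 7 cross-inversions.

Count, for every r in R, how many entries of L exceed r:
r = 1: 2, 13, 17 → 3
r = 6: 13, 17 → 2
r = 12: 13, 17 → 2
Cross-inversions: 3 + 2 + 2 = 7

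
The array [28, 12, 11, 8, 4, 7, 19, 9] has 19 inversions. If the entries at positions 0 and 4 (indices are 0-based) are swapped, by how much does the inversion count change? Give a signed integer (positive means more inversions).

-7

Positions 0 and 4 hold 28 and 4; after swapping, the array is [4, 12, 11, 8, 28, 7, 19, 9].
Element-by-element contributions:
4: 0
12: 4
11: 3
8: 1
28: 3
7: 0
19: 1
9: 0
Sum: 0 + 4 + 3 + 1 + 3 + 0 + 1 + 0 = 12
Change: 12 − 19 = -7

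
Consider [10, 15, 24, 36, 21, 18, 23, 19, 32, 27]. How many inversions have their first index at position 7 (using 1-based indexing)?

1 such element

The element at index 7 is 23.
Elements after it: 19, 32, 27
Those smaller than 23: 19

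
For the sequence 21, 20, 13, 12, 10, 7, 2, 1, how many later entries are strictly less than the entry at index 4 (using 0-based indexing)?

3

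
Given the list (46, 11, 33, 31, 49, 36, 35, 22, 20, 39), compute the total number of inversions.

24 inversions

For each element, count later entries that are smaller:
46 → 11, 33, 31, 36, 35, 22, 20, 39 → 8
11 → none → 0
33 → 31, 22, 20 → 3
31 → 22, 20 → 2
49 → 36, 35, 22, 20, 39 → 5
36 → 35, 22, 20 → 3
35 → 22, 20 → 2
22 → 20 → 1
20 → none → 0
39 → none → 0
Sum: 8 + 0 + 3 + 2 + 5 + 3 + 2 + 1 + 0 + 0 = 24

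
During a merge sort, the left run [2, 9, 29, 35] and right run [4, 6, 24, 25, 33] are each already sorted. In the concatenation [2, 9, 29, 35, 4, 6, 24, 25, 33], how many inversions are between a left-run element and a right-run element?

11

Take each right-half value and tally the left-half values above it:
r = 4: 9, 29, 35 → 3
r = 6: 9, 29, 35 → 3
r = 24: 29, 35 → 2
r = 25: 29, 35 → 2
r = 33: 35 → 1
Cross-inversions: 3 + 3 + 2 + 2 + 1 = 11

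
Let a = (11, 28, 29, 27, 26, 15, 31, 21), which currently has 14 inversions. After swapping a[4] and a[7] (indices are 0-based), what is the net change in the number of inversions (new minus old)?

-1

Positions 4 and 7 hold 26 and 21; after swapping, the array is [11, 28, 29, 27, 21, 15, 31, 26].
Count, for each position, how many later elements it exceeds:
11 → none → 0
28 → 27, 21, 15, 26 → 4
29 → 27, 21, 15, 26 → 4
27 → 21, 15, 26 → 3
21 → 15 → 1
15 → none → 0
31 → 26 → 1
26 → none → 0
Sum: 0 + 4 + 4 + 3 + 1 + 0 + 1 + 0 = 13
Change: 13 − 14 = -1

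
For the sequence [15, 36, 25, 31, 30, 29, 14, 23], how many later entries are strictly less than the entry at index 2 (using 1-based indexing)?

6 such elements

The element at index 2 is 36.
Elements after it: 25, 31, 30, 29, 14, 23
Those smaller than 36: 25, 31, 30, 29, 14, 23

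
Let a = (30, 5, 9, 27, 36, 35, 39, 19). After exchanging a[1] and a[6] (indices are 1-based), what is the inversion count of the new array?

Positions 1 and 6 hold 30 and 35; after swapping, the array is [35, 5, 9, 27, 36, 30, 39, 19].
Sweep left to right; for each value list the smaller values that follow it:
35 → 5, 9, 27, 30, 19 → 5
5 → none → 0
9 → none → 0
27 → 19 → 1
36 → 30, 19 → 2
30 → 19 → 1
39 → 19 → 1
19 → none → 0
Sum: 5 + 0 + 0 + 1 + 2 + 1 + 1 + 0 = 10

10 inversions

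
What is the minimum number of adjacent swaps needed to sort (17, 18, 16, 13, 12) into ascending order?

9 adjacent swaps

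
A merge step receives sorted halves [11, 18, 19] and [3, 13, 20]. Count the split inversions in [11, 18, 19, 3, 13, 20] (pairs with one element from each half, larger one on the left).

5

For each element r of the right run, count left-run elements greater than r:
r = 3: 11, 18, 19 → 3
r = 13: 18, 19 → 2
r = 20: none → 0
Cross-inversions: 3 + 2 + 0 = 5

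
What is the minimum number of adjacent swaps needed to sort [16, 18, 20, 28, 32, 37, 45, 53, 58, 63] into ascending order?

0

The minimum number of adjacent swaps to sort an array equals its inversion count, since every such swap removes exactly one inversion.
Count inversions — for each element, later elements that are smaller:
16: none → 0
18: none → 0
20: none → 0
28: none → 0
32: none → 0
37: none → 0
45: none → 0
53: none → 0
58: none → 0
63: none → 0
Total inversions: 0 + 0 + 0 + 0 + 0 + 0 + 0 + 0 + 0 + 0 = 0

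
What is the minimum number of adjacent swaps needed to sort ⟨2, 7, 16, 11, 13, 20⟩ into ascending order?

Each adjacent swap fixes exactly one inversion, so the minimum swap count equals the number of inversions.
Count inversions — for each element, later elements that are smaller:
2: none → 0
7: none → 0
16: 11, 13 → 2
11: none → 0
13: none → 0
20: none → 0
Total inversions: 0 + 0 + 2 + 0 + 0 + 0 = 2

Adjacent swaps: 2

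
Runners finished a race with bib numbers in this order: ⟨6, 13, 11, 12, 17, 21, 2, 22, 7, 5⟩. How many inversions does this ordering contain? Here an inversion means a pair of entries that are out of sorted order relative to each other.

22 out-of-order pairs

Element-by-element contributions:
6 → 2, 5 → 2
13 → 11, 12, 2, 7, 5 → 5
11 → 2, 7, 5 → 3
12 → 2, 7, 5 → 3
17 → 2, 7, 5 → 3
21 → 2, 7, 5 → 3
2 → none → 0
22 → 7, 5 → 2
7 → 5 → 1
5 → none → 0
Sum: 2 + 5 + 3 + 3 + 3 + 3 + 0 + 2 + 1 + 0 = 22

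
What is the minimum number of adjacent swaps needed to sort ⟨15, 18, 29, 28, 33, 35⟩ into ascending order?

1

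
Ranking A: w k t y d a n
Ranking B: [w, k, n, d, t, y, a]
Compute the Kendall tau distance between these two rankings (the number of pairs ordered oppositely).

Discordant pairs: 6

Assign each item its position (1..7) in the first ordering, then rewrite the second ordering as that position sequence:
positions: w→1, k→2, t→3, y→4, d→5, a→6, n→7
second ordering as positions: [1, 2, 7, 5, 3, 4, 6]
Discordant pairs = inversions in this position sequence.
1: 0
2: 0
7: 5, 3, 4, 6 → 4
5: 3, 4 → 2
3: 0
4: 0
6: 0
Total: 0 + 0 + 4 + 2 + 0 + 0 + 0 = 6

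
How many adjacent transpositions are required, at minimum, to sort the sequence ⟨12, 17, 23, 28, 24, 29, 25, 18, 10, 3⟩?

There are 25 swaps.

Each adjacent swap fixes exactly one inversion, so the minimum swap count equals the number of inversions.
Count inversions — for each element, later elements that are smaller:
12: 10, 3 → 2
17: 10, 3 → 2
23: 18, 10, 3 → 3
28: 24, 25, 18, 10, 3 → 5
24: 18, 10, 3 → 3
29: 25, 18, 10, 3 → 4
25: 18, 10, 3 → 3
18: 10, 3 → 2
10: 3 → 1
3: none → 0
Total inversions: 2 + 2 + 3 + 5 + 3 + 4 + 3 + 2 + 1 + 0 = 25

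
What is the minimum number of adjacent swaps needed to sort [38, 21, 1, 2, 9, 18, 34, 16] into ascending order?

14 adjacent swaps

Each adjacent swap fixes exactly one inversion, so the minimum swap count equals the number of inversions.
Count inversions — for each element, later elements that are smaller:
38: 21, 1, 2, 9, 18, 34, 16 → 7
21: 1, 2, 9, 18, 16 → 5
1: none → 0
2: none → 0
9: none → 0
18: 16 → 1
34: 16 → 1
16: none → 0
Total inversions: 7 + 5 + 0 + 0 + 0 + 1 + 1 + 0 = 14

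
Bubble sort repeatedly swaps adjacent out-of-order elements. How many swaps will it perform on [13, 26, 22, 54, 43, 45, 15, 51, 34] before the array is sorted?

13 swaps

Minimum adjacent swaps = number of inversions (each swap of adjacent out-of-order elements removes one inversion and no swap can remove more).
Count inversions — for each element, later elements that are smaller:
13: none → 0
26: 22, 15 → 2
22: 15 → 1
54: 43, 45, 15, 51, 34 → 5
43: 15, 34 → 2
45: 15, 34 → 2
15: none → 0
51: 34 → 1
34: none → 0
Total inversions: 0 + 2 + 1 + 5 + 2 + 2 + 0 + 1 + 0 = 13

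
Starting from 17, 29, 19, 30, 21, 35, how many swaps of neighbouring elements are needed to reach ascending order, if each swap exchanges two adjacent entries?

3 adjacent swaps

Each adjacent swap fixes exactly one inversion, so the minimum swap count equals the number of inversions.
Count inversions — for each element, later elements that are smaller:
17: none → 0
29: 19, 21 → 2
19: none → 0
30: 21 → 1
21: none → 0
35: none → 0
Total inversions: 0 + 2 + 0 + 1 + 0 + 0 = 3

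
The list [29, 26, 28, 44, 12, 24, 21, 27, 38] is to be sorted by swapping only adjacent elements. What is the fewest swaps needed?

19 adjacent swaps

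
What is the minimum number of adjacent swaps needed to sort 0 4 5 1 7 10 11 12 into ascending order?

2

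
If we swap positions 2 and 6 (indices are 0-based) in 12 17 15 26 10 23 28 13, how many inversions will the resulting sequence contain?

Positions 2 and 6 hold 15 and 28; after swapping, the array is [12, 17, 28, 26, 10, 23, 15, 13].
Count, for each position, how many later elements it exceeds:
12: 1
17: 3
28: 5
26: 4
10: 0
23: 2
15: 1
13: 0
Sum: 1 + 3 + 5 + 4 + 0 + 2 + 1 + 0 = 16

16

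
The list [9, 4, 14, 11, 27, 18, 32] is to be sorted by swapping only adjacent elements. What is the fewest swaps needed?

3

Each adjacent swap fixes exactly one inversion, so the minimum swap count equals the number of inversions.
Count inversions — for each element, later elements that are smaller:
9: 4 → 1
4: none → 0
14: 11 → 1
11: none → 0
27: 18 → 1
18: none → 0
32: none → 0
Total inversions: 1 + 0 + 1 + 0 + 1 + 0 + 0 = 3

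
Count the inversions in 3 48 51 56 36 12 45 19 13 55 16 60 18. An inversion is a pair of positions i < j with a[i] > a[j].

37 inversions

For each element, count later entries that are smaller:
3: 0
48: 7
51: 7
56: 8
36: 5
12: 0
45: 4
19: 3
13: 0
55: 2
16: 0
60: 1
18: 0
Sum: 0 + 7 + 7 + 8 + 5 + 0 + 4 + 3 + 0 + 2 + 0 + 1 + 0 = 37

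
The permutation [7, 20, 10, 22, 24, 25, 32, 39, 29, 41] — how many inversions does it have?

Element-by-element contributions:
7: 0
20: 1
10: 0
22: 0
24: 0
25: 0
32: 1
39: 1
29: 0
41: 0
Sum: 0 + 1 + 0 + 0 + 0 + 0 + 1 + 1 + 0 + 0 = 3

3 inversions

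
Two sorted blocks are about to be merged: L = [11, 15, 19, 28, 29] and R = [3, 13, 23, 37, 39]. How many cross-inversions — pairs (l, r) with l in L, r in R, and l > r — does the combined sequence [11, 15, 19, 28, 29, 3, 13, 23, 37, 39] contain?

11

Take each right-half value and tally the left-half values above it:
r = 3: 11, 15, 19, 28, 29 → 5
r = 13: 15, 19, 28, 29 → 4
r = 23: 28, 29 → 2
r = 37: none → 0
r = 39: none → 0
Cross-inversions: 5 + 4 + 2 + 0 + 0 = 11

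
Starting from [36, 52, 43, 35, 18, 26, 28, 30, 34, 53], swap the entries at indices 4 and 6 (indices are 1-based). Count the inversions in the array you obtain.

Positions 4 and 6 hold 35 and 26; after swapping, the array is [36, 52, 43, 26, 18, 35, 28, 30, 34, 53].
For each element, count later entries that are smaller:
36 → 26, 18, 35, 28, 30, 34 → 6
52 → 43, 26, 18, 35, 28, 30, 34 → 7
43 → 26, 18, 35, 28, 30, 34 → 6
26 → 18 → 1
18 → none → 0
35 → 28, 30, 34 → 3
28 → none → 0
30 → none → 0
34 → none → 0
53 → none → 0
Sum: 6 + 7 + 6 + 1 + 0 + 3 + 0 + 0 + 0 + 0 = 23

Inversions: 23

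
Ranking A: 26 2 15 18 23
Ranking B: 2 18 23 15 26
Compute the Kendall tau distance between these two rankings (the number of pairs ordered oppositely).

Assign each item its position (1..5) in the first ordering, then rewrite the second ordering as that position sequence:
positions: 26→1, 2→2, 15→3, 18→4, 23→5
second ordering as positions: [2, 4, 5, 3, 1]
Discordant pairs = inversions in this position sequence.
2: 1 → 1
4: 3, 1 → 2
5: 3, 1 → 2
3: 1 → 1
1: 0
Total: 1 + 2 + 2 + 1 + 0 = 6

6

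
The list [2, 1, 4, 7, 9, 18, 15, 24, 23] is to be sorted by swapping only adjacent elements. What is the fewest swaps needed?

3

The minimum number of adjacent swaps to sort an array equals its inversion count, since every such swap removes exactly one inversion.
Count inversions — for each element, later elements that are smaller:
2: 1 → 1
1: none → 0
4: none → 0
7: none → 0
9: none → 0
18: 15 → 1
15: none → 0
24: 23 → 1
23: none → 0
Total inversions: 1 + 0 + 0 + 0 + 0 + 1 + 0 + 1 + 0 = 3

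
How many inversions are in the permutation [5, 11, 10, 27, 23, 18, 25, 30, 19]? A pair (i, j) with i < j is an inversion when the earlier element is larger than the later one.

Sweep left to right; for each value list the smaller values that follow it:
5: 0
11: 1
10: 0
27: 4
23: 2
18: 0
25: 1
30: 1
19: 0
Sum: 0 + 1 + 0 + 4 + 2 + 0 + 1 + 1 + 0 = 9

9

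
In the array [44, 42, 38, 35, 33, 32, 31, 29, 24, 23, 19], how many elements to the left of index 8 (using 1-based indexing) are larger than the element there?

7 such elements

The element at index 8 is 29.
Elements before it: 44, 42, 38, 35, 33, 32, 31
Those larger than 29: 44, 42, 38, 35, 33, 32, 31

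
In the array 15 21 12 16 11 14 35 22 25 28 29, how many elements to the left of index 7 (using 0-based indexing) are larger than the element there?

1

The element at index 7 is 22.
Elements before it: 15, 21, 12, 16, 11, 14, 35
Those larger than 22: 35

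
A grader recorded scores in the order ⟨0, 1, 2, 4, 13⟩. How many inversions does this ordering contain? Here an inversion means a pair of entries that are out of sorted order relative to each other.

Listing every pair i<j with a[i]>a[j] (using 1-based positions):
(none)
That's 0 pairs.

0 inversions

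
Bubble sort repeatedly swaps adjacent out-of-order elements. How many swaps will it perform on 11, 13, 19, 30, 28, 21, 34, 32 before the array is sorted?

Minimum adjacent swaps = number of inversions (each swap of adjacent out-of-order elements removes one inversion and no swap can remove more).
Count inversions — for each element, later elements that are smaller:
11: none → 0
13: none → 0
19: none → 0
30: 28, 21 → 2
28: 21 → 1
21: none → 0
34: 32 → 1
32: none → 0
Total inversions: 0 + 0 + 0 + 2 + 1 + 0 + 1 + 0 = 4

4 adjacent swaps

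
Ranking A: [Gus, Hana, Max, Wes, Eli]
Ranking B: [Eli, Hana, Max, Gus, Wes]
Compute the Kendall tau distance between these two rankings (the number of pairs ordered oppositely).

6 discordant pairs

Assign each item its position (1..5) in the first ordering, then rewrite the second ordering as that position sequence:
positions: Gus→1, Hana→2, Max→3, Wes→4, Eli→5
second ordering as positions: [5, 2, 3, 1, 4]
Discordant pairs = inversions in this position sequence.
5: 2, 3, 1, 4 → 4
2: 1 → 1
3: 1 → 1
1: 0
4: 0
Total: 4 + 1 + 1 + 0 + 0 = 6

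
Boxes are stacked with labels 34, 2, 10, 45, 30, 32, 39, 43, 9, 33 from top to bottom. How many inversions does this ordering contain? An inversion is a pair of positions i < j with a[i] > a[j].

19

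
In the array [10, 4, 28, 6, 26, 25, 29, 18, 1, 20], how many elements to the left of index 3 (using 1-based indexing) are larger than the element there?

0

The element at index 3 is 28.
Elements before it: 10, 4
None of them are larger than 28.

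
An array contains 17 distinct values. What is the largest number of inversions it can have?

136 inversions

A reversed (strictly descending) arrangement makes every pair an inversion, giving C(17, 2) inversions.
C(17, 2) = 17·16/2 = 136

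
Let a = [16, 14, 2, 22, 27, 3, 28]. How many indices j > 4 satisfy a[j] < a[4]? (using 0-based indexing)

The element at index 4 is 27.
Elements after it: 3, 28
Those smaller than 27: 3

1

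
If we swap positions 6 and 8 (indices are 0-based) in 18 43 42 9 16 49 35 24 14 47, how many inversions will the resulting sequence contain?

19 inversions

Positions 6 and 8 hold 35 and 14; after swapping, the array is [18, 43, 42, 9, 16, 49, 14, 24, 35, 47].
For each element, count later entries that are smaller:
18 → 9, 16, 14 → 3
43 → 42, 9, 16, 14, 24, 35 → 6
42 → 9, 16, 14, 24, 35 → 5
9 → none → 0
16 → 14 → 1
49 → 14, 24, 35, 47 → 4
14 → none → 0
24 → none → 0
35 → none → 0
47 → none → 0
Sum: 3 + 6 + 5 + 0 + 1 + 4 + 0 + 0 + 0 + 0 = 19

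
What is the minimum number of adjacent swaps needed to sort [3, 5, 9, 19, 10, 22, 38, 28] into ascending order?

2

Each adjacent swap fixes exactly one inversion, so the minimum swap count equals the number of inversions.
Count inversions — for each element, later elements that are smaller:
3: none → 0
5: none → 0
9: none → 0
19: 10 → 1
10: none → 0
22: none → 0
38: 28 → 1
28: none → 0
Total inversions: 0 + 0 + 0 + 1 + 0 + 0 + 1 + 0 = 2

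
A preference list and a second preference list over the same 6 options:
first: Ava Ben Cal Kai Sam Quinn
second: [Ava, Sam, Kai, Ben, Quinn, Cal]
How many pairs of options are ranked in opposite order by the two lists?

6 pairs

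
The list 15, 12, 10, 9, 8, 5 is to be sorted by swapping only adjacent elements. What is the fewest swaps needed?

15 swaps

Minimum adjacent swaps = number of inversions (each swap of adjacent out-of-order elements removes one inversion and no swap can remove more).
Count inversions — for each element, later elements that are smaller:
15: 12, 10, 9, 8, 5 → 5
12: 10, 9, 8, 5 → 4
10: 9, 8, 5 → 3
9: 8, 5 → 2
8: 5 → 1
5: none → 0
Total inversions: 5 + 4 + 3 + 2 + 1 + 0 = 15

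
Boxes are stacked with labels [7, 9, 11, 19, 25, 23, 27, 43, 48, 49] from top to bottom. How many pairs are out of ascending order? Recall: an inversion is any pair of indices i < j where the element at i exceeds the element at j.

Inversions: 1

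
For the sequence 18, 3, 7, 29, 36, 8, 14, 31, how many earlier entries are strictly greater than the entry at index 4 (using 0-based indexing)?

The element at index 4 is 36.
Elements before it: 18, 3, 7, 29
None of them are larger than 36.

0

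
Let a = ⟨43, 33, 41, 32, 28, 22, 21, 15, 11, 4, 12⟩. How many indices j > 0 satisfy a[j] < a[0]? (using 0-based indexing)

10

The element at index 0 is 43.
Elements after it: 33, 41, 32, 28, 22, 21, 15, 11, 4, 12
Those smaller than 43: 33, 41, 32, 28, 22, 21, 15, 11, 4, 12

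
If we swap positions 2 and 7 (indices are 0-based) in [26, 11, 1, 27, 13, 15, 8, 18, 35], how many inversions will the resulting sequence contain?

Positions 2 and 7 hold 1 and 18; after swapping, the array is [26, 11, 18, 27, 13, 15, 8, 1, 35].
Element-by-element contributions:
26 → 11, 18, 13, 15, 8, 1 → 6
11 → 8, 1 → 2
18 → 13, 15, 8, 1 → 4
27 → 13, 15, 8, 1 → 4
13 → 8, 1 → 2
15 → 8, 1 → 2
8 → 1 → 1
1 → none → 0
35 → none → 0
Sum: 6 + 2 + 4 + 4 + 2 + 2 + 1 + 0 + 0 = 21

Inversions: 21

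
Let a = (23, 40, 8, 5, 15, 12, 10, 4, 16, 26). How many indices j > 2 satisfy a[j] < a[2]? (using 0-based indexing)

2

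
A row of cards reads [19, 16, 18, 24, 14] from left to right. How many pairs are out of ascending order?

6

Out-of-order index pairs (1-indexed):
(1,2): 19 > 16
(1,3): 19 > 18
(1,5): 19 > 14
(2,5): 16 > 14
(3,5): 18 > 14
(4,5): 24 > 14
That's 6 pairs.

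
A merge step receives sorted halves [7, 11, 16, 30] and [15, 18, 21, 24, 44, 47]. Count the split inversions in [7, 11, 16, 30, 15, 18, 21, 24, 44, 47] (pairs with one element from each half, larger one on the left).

For each element r of the right run, count left-run elements greater than r:
r = 15: 16, 30 → 2
r = 18: 30 → 1
r = 21: 30 → 1
r = 24: 30 → 1
r = 44: none → 0
r = 47: none → 0
Cross-inversions: 2 + 1 + 1 + 1 + 0 + 0 = 5

There are 5 cross-inversions.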